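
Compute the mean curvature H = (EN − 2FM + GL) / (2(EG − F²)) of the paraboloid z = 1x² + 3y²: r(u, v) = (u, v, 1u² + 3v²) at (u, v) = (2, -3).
H = 376*sqrt(341)/116281

With E = 4*u^2 + 1, F = 12*u*v, G = 36*v^2 + 1, L = 2/sqrt(4*u^2 + 36*v^2 + 1), M = 0, N = 6/sqrt(4*u^2 + 36*v^2 + 1), assemble
  H = (EN − 2FM + GL) / (2(EG − F²)) = 4*(3*u^2 + 9*v^2 + 1)/(4*u^2 + 36*v^2 + 1)^(3/2).
At (u, v) = (2, -3): H = 376*sqrt(341)/116281.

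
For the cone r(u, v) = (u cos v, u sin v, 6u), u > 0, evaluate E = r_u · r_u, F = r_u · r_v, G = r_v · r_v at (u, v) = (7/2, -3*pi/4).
E = 37;  F = 0;  G = 49/4

Partials: r_u = (cos(v), sin(v), 6), r_v = (-u*sin(v), u*cos(v), 0). As functions of (u, v):
  E = r_u · r_u = 37,
  F = r_u · r_v = 0,
  G = r_v · r_v = u^2.
Evaluating at (u, v) = (7/2, -3*pi/4): E = 37, F = 0, G = 49/4.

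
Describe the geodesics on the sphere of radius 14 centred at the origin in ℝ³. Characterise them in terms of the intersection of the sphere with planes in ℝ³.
Geodesics on the sphere of radius 14 are great circles — circles of radius 14 obtained as the intersection of the sphere with planes through the origin (the centre of the sphere).

A curve α(t) of nonzero constant speed on the sphere of radius 14 is a geodesic iff its acceleration α̈ is everywhere normal to the surface, i.e. parallel to the radial vector α(t). Then d/dt(α × α̇) = α̇ × α̇ + α × α̈ = 0, so α × α̇ is a constant vector n ≠ 0 and α(t) · n = 0 for all t: α lies in the plane through the origin with normal n. The intersection of that plane with the sphere is a circle of radius 14 (a great circle). Conversely, a great circle traversed at constant speed has centripetal acceleration pointing at the origin, hence normal to the sphere, so every great circle is a geodesic.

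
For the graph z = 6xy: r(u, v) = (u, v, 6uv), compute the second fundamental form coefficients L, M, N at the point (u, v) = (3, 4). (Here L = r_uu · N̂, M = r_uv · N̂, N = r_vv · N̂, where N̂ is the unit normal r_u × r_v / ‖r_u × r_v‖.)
L = 0;  M = 6*sqrt(901)/901;  N = 0

Compute the unit normal N̂(u, v) = (-6*v/sqrt(36*u^2 + 36*v^2 + 1), -6*u/sqrt(36*u^2 + 36*v^2 + 1), 1/sqrt(36*u^2 + 36*v^2 + 1)), and the second partials r_uu, r_uv, r_vv. Take dot products:
  L(u, v) = r_uu · N̂ = 0,
  M(u, v) = r_uv · N̂ = 6/sqrt(36*u^2 + 36*v^2 + 1),
  N(u, v) = r_vv · N̂ = 0.
Evaluating at (u, v) = (3, 4):
  L = 0, M = 6*sqrt(901)/901, N = 0.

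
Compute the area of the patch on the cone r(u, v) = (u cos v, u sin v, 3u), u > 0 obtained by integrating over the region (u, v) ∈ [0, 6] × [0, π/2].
Area = 9*sqrt(10)*pi

Area = ∫∫ √(EG − F²) du dv with √(EG − F²) = sqrt(10)*Abs(u). Integrating over [0, 6] × [0, π/2] gives 9*sqrt(10)*pi.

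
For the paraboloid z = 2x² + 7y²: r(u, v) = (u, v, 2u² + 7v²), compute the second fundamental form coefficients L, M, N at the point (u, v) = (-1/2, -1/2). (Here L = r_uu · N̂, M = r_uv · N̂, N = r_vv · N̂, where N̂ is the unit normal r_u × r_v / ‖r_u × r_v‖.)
L = 2*sqrt(6)/9;  M = 0;  N = 7*sqrt(6)/9

Compute the unit normal N̂(u, v) = (-4*u/sqrt(16*u^2 + 196*v^2 + 1), -14*v/sqrt(16*u^2 + 196*v^2 + 1), 1/sqrt(16*u^2 + 196*v^2 + 1)), and the second partials r_uu, r_uv, r_vv. Take dot products:
  L(u, v) = r_uu · N̂ = 4/sqrt(16*u^2 + 196*v^2 + 1),
  M(u, v) = r_uv · N̂ = 0,
  N(u, v) = r_vv · N̂ = 14/sqrt(16*u^2 + 196*v^2 + 1).
Evaluating at (u, v) = (-1/2, -1/2):
  L = 2*sqrt(6)/9, M = 0, N = 7*sqrt(6)/9.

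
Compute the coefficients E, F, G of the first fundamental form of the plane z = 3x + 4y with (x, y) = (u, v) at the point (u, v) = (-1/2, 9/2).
E = 10;  F = 12;  G = 17

Partials: r_u = (1, 0, 3), r_v = (0, 1, 4). As functions of (u, v):
  E = r_u · r_u = 10,
  F = r_u · r_v = 12,
  G = r_v · r_v = 17.
Evaluating at (u, v) = (-1/2, 9/2): E = 10, F = 12, G = 17.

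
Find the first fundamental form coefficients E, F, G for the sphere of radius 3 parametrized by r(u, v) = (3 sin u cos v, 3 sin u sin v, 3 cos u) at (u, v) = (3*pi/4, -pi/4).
E = 9;  F = 0;  G = 9/2

Partials: r_u = (3*cos(u)*cos(v), 3*sin(v)*cos(u), -3*sin(u)), r_v = (-3*sin(u)*sin(v), 3*sin(u)*cos(v), 0). As functions of (u, v):
  E = r_u · r_u = 9,
  F = r_u · r_v = 0,
  G = r_v · r_v = 9*sin(u)^2.
Evaluating at (u, v) = (3*pi/4, -pi/4): E = 9, F = 0, G = 9/2.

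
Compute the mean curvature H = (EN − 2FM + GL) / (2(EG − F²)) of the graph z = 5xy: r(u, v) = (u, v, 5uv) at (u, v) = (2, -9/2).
H = 9000*sqrt(2429)/5900041

With E = 25*v^2 + 1, F = 25*u*v, G = 25*u^2 + 1, L = 0, M = 5/sqrt(25*u^2 + 25*v^2 + 1), N = 0, assemble
  H = (EN − 2FM + GL) / (2(EG − F²)) = -125*u*v/(25*u^2 + 25*v^2 + 1)^(3/2).
At (u, v) = (2, -9/2): H = 9000*sqrt(2429)/5900041.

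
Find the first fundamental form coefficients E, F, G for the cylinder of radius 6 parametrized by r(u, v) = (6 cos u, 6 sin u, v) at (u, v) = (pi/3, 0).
E = 36;  F = 0;  G = 1

Partials: r_u = (-6*sin(u), 6*cos(u), 0), r_v = (0, 0, 1). As functions of (u, v):
  E = r_u · r_u = 36,
  F = r_u · r_v = 0,
  G = r_v · r_v = 1.
Evaluating at (u, v) = (pi/3, 0): E = 36, F = 0, G = 1.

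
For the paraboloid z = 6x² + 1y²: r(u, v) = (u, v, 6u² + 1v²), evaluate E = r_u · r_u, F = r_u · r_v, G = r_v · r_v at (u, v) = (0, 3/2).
E = 1;  F = 0;  G = 10

Partials: r_u = (1, 0, 12*u), r_v = (0, 1, 2*v). As functions of (u, v):
  E = r_u · r_u = 144*u^2 + 1,
  F = r_u · r_v = 24*u*v,
  G = r_v · r_v = 4*v^2 + 1.
Evaluating at (u, v) = (0, 3/2): E = 1, F = 0, G = 10.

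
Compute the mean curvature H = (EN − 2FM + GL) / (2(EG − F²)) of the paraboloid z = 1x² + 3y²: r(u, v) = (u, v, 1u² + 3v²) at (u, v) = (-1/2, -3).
H = 331*sqrt(326)/106276

With E = 4*u^2 + 1, F = 12*u*v, G = 36*v^2 + 1, L = 2/sqrt(4*u^2 + 36*v^2 + 1), M = 0, N = 6/sqrt(4*u^2 + 36*v^2 + 1), assemble
  H = (EN − 2FM + GL) / (2(EG − F²)) = 4*(3*u^2 + 9*v^2 + 1)/(4*u^2 + 36*v^2 + 1)^(3/2).
At (u, v) = (-1/2, -3): H = 331*sqrt(326)/106276.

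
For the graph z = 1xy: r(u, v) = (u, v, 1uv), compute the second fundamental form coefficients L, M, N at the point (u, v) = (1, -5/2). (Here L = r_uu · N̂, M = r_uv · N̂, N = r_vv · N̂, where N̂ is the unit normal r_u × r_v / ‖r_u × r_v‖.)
L = 0;  M = 2*sqrt(33)/33;  N = 0

Compute the unit normal N̂(u, v) = (-v/sqrt(u^2 + v^2 + 1), -u/sqrt(u^2 + v^2 + 1), 1/sqrt(u^2 + v^2 + 1)), and the second partials r_uu, r_uv, r_vv. Take dot products:
  L(u, v) = r_uu · N̂ = 0,
  M(u, v) = r_uv · N̂ = 1/sqrt(u^2 + v^2 + 1),
  N(u, v) = r_vv · N̂ = 0.
Evaluating at (u, v) = (1, -5/2):
  L = 0, M = 2*sqrt(33)/33, N = 0.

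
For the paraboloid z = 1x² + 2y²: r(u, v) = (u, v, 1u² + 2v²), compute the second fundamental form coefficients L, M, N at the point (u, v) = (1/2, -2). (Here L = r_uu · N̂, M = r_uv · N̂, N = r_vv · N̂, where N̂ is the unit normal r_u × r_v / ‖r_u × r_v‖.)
L = sqrt(66)/33;  M = 0;  N = 2*sqrt(66)/33

Compute the unit normal N̂(u, v) = (-2*u/sqrt(4*u^2 + 16*v^2 + 1), -4*v/sqrt(4*u^2 + 16*v^2 + 1), 1/sqrt(4*u^2 + 16*v^2 + 1)), and the second partials r_uu, r_uv, r_vv. Take dot products:
  L(u, v) = r_uu · N̂ = 2/sqrt(4*u^2 + 16*v^2 + 1),
  M(u, v) = r_uv · N̂ = 0,
  N(u, v) = r_vv · N̂ = 4/sqrt(4*u^2 + 16*v^2 + 1).
Evaluating at (u, v) = (1/2, -2):
  L = sqrt(66)/33, M = 0, N = 2*sqrt(66)/33.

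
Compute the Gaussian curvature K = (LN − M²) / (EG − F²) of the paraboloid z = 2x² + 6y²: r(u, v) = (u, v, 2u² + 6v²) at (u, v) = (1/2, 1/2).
K = 48/1681

Coefficients of the first fundamental form: E = 16*u^2 + 1, F = 48*u*v, G = 144*v^2 + 1.
Coefficients of the second fundamental form: L = 4/sqrt(16*u^2 + 144*v^2 + 1), M = 0, N = 12/sqrt(16*u^2 + 144*v^2 + 1).
Assemble K = (LN − M²)/(EG − F²) = 48/(256*u^4 + 4608*u^2*v^2 + 32*u^2 + 20736*v^4 + 288*v^2 + 1). At (u, v) = (1/2, 1/2): K = 48/1681.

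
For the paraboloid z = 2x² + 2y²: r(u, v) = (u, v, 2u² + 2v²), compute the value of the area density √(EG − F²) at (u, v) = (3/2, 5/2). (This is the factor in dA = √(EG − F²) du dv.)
√(EG − F²)|_{(3/2, 5/2)} = sqrt(137)

E = 16*u^2 + 1, F = 16*u*v, G = 16*v^2 + 1, so EG − F² = 16*u^2 + 16*v^2 + 1. Taking the positive square root: √(EG − F²) = sqrt(16*u^2 + 16*v^2 + 1). At (u, v) = (3/2, 5/2): sqrt(137).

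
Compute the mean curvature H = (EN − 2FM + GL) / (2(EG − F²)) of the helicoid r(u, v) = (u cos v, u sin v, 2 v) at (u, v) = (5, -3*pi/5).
H = 0

With E = 1, F = 0, G = u^2 + 4, L = 0, M = -2/sqrt(u^2 + 4), N = 0, assemble
  H = (EN − 2FM + GL) / (2(EG − F²)) = 0.
At (u, v) = (5, -3*pi/5): H = 0.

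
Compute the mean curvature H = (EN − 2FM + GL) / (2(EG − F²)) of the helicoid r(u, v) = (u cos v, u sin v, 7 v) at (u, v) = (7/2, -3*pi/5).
H = 0

With E = 1, F = 0, G = u^2 + 49, L = 0, M = -7/sqrt(u^2 + 49), N = 0, assemble
  H = (EN − 2FM + GL) / (2(EG − F²)) = 0.
At (u, v) = (7/2, -3*pi/5): H = 0.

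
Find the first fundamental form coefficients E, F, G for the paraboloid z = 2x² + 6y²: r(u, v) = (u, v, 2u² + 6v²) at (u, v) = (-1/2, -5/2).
E = 5;  F = 60;  G = 901

Partials: r_u = (1, 0, 4*u), r_v = (0, 1, 12*v). As functions of (u, v):
  E = r_u · r_u = 16*u^2 + 1,
  F = r_u · r_v = 48*u*v,
  G = r_v · r_v = 144*v^2 + 1.
Evaluating at (u, v) = (-1/2, -5/2): E = 5, F = 60, G = 901.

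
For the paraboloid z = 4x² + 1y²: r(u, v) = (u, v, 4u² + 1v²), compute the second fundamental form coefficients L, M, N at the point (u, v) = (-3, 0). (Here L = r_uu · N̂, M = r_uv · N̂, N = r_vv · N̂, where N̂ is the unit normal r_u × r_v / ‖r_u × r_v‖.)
L = 8*sqrt(577)/577;  M = 0;  N = 2*sqrt(577)/577

Compute the unit normal N̂(u, v) = (-8*u/sqrt(64*u^2 + 4*v^2 + 1), -2*v/sqrt(64*u^2 + 4*v^2 + 1), 1/sqrt(64*u^2 + 4*v^2 + 1)), and the second partials r_uu, r_uv, r_vv. Take dot products:
  L(u, v) = r_uu · N̂ = 8/sqrt(64*u^2 + 4*v^2 + 1),
  M(u, v) = r_uv · N̂ = 0,
  N(u, v) = r_vv · N̂ = 2/sqrt(64*u^2 + 4*v^2 + 1).
Evaluating at (u, v) = (-3, 0):
  L = 8*sqrt(577)/577, M = 0, N = 2*sqrt(577)/577.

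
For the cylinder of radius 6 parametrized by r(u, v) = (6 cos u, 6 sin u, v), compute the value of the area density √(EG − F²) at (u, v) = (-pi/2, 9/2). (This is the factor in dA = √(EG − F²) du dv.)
√(EG − F²)|_{(-pi/2, 9/2)} = 6

E = 36, F = 0, G = 1, so EG − F² = 36. Taking the positive square root: √(EG − F²) = 6. At (u, v) = (-pi/2, 9/2): 6.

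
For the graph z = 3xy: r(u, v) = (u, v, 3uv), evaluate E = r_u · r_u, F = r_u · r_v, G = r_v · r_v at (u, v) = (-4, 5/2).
E = 229/4;  F = -90;  G = 145

Partials: r_u = (1, 0, 3*v), r_v = (0, 1, 3*u). As functions of (u, v):
  E = r_u · r_u = 9*v^2 + 1,
  F = r_u · r_v = 9*u*v,
  G = r_v · r_v = 9*u^2 + 1.
Evaluating at (u, v) = (-4, 5/2): E = 229/4, F = -90, G = 145.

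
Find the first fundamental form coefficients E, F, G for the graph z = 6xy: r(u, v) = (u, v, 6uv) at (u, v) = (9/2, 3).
E = 325;  F = 486;  G = 730

Partials: r_u = (1, 0, 6*v), r_v = (0, 1, 6*u). As functions of (u, v):
  E = r_u · r_u = 36*v^2 + 1,
  F = r_u · r_v = 36*u*v,
  G = r_v · r_v = 36*u^2 + 1.
Evaluating at (u, v) = (9/2, 3): E = 325, F = 486, G = 730.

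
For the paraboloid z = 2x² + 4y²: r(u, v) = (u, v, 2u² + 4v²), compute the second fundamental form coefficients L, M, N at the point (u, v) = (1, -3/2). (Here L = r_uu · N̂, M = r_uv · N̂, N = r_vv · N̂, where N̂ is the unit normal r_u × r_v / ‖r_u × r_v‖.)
L = 4*sqrt(161)/161;  M = 0;  N = 8*sqrt(161)/161

Compute the unit normal N̂(u, v) = (-4*u/sqrt(16*u^2 + 64*v^2 + 1), -8*v/sqrt(16*u^2 + 64*v^2 + 1), 1/sqrt(16*u^2 + 64*v^2 + 1)), and the second partials r_uu, r_uv, r_vv. Take dot products:
  L(u, v) = r_uu · N̂ = 4/sqrt(16*u^2 + 64*v^2 + 1),
  M(u, v) = r_uv · N̂ = 0,
  N(u, v) = r_vv · N̂ = 8/sqrt(16*u^2 + 64*v^2 + 1).
Evaluating at (u, v) = (1, -3/2):
  L = 4*sqrt(161)/161, M = 0, N = 8*sqrt(161)/161.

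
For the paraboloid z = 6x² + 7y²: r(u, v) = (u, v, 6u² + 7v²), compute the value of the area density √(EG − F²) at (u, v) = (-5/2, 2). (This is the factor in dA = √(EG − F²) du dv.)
√(EG − F²)|_{(-5/2, 2)} = sqrt(1685)

E = 144*u^2 + 1, F = 168*u*v, G = 196*v^2 + 1, so EG − F² = 144*u^2 + 196*v^2 + 1. Taking the positive square root: √(EG − F²) = sqrt(144*u^2 + 196*v^2 + 1). At (u, v) = (-5/2, 2): sqrt(1685).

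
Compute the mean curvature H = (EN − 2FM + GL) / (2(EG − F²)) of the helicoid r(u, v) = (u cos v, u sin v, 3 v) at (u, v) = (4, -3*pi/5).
H = 0

With E = 1, F = 0, G = u^2 + 9, L = 0, M = -3/sqrt(u^2 + 9), N = 0, assemble
  H = (EN − 2FM + GL) / (2(EG − F²)) = 0.
At (u, v) = (4, -3*pi/5): H = 0.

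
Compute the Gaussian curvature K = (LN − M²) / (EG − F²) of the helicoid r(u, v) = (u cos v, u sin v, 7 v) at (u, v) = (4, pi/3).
K = -49/4225

Coefficients of the first fundamental form: E = 1, F = 0, G = u^2 + 49.
Coefficients of the second fundamental form: L = 0, M = -7/sqrt(u^2 + 49), N = 0.
Assemble K = (LN − M²)/(EG − F²) = -49/(u^2 + 49)^2. At (u, v) = (4, pi/3): K = -49/4225.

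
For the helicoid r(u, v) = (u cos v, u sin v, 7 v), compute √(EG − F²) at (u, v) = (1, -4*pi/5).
√(EG − F²)|_{(1, -4*pi/5)} = 5*sqrt(2)

E = 1, F = 0, G = u^2 + 49; EG − F² = u^2 + 49; √(EG − F²) = sqrt(u^2 + 49). At the given point: 5*sqrt(2).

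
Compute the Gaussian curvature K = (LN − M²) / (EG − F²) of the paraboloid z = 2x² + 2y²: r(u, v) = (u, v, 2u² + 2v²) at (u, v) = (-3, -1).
K = 16/25921

Coefficients of the first fundamental form: E = 16*u^2 + 1, F = 16*u*v, G = 16*v^2 + 1.
Coefficients of the second fundamental form: L = 4/sqrt(16*u^2 + 16*v^2 + 1), M = 0, N = 4/sqrt(16*u^2 + 16*v^2 + 1).
Assemble K = (LN − M²)/(EG − F²) = 16/(256*u^4 + 512*u^2*v^2 + 32*u^2 + 256*v^4 + 32*v^2 + 1). At (u, v) = (-3, -1): K = 16/25921.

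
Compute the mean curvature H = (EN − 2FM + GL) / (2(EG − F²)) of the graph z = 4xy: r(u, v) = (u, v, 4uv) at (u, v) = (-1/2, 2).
H = 64*sqrt(69)/4761

With E = 16*v^2 + 1, F = 16*u*v, G = 16*u^2 + 1, L = 0, M = 4/sqrt(16*u^2 + 16*v^2 + 1), N = 0, assemble
  H = (EN − 2FM + GL) / (2(EG − F²)) = -64*u*v/(16*u^2 + 16*v^2 + 1)^(3/2).
At (u, v) = (-1/2, 2): H = 64*sqrt(69)/4761.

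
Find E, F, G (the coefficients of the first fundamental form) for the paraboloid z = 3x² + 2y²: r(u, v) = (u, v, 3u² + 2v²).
E = 36*u^2 + 1;  F = 24*u*v;  G = 16*v^2 + 1

Compute partials: r_u = (1, 0, 6*u), r_v = (0, 1, 4*v). Then
  E = r_u · r_u = 36*u^2 + 1,
  F = r_u · r_v = 24*u*v,
  G = r_v · r_v = 16*v^2 + 1.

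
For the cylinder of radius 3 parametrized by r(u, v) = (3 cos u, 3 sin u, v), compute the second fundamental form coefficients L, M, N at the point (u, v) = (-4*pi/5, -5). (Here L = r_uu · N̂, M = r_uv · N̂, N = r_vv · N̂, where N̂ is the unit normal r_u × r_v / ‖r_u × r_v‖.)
L = -3;  M = 0;  N = 0

Compute the unit normal N̂(u, v) = (cos(u), sin(u), 0), and the second partials r_uu, r_uv, r_vv. Take dot products:
  L(u, v) = r_uu · N̂ = -3,
  M(u, v) = r_uv · N̂ = 0,
  N(u, v) = r_vv · N̂ = 0.
Evaluating at (u, v) = (-4*pi/5, -5):
  L = -3, M = 0, N = 0.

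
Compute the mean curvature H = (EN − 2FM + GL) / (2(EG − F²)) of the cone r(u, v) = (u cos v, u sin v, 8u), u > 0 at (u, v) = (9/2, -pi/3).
H = 8*sqrt(65)/585

With E = 65, F = 0, G = u^2, L = 0, M = 0, N = 8*sqrt(65)*u^2/(65*Abs(u)), assemble
  H = (EN − 2FM + GL) / (2(EG − F²)) = 4*sqrt(65)/(65*Abs(u)).
At (u, v) = (9/2, -pi/3): H = 8*sqrt(65)/585.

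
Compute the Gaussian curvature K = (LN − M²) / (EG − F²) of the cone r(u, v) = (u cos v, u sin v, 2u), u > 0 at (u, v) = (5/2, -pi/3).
K = 0

Coefficients of the first fundamental form: E = 5, F = 0, G = u^2.
Coefficients of the second fundamental form: L = 0, M = 0, N = 2*sqrt(5)*u^2/(5*Abs(u)).
Assemble K = (LN − M²)/(EG − F²) = 0. At (u, v) = (5/2, -pi/3): K = 0.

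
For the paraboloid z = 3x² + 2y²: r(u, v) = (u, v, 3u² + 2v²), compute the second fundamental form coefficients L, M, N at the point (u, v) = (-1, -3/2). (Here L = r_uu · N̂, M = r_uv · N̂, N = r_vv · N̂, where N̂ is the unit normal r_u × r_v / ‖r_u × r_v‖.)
L = 6*sqrt(73)/73;  M = 0;  N = 4*sqrt(73)/73

Compute the unit normal N̂(u, v) = (-6*u/sqrt(36*u^2 + 16*v^2 + 1), -4*v/sqrt(36*u^2 + 16*v^2 + 1), 1/sqrt(36*u^2 + 16*v^2 + 1)), and the second partials r_uu, r_uv, r_vv. Take dot products:
  L(u, v) = r_uu · N̂ = 6/sqrt(36*u^2 + 16*v^2 + 1),
  M(u, v) = r_uv · N̂ = 0,
  N(u, v) = r_vv · N̂ = 4/sqrt(36*u^2 + 16*v^2 + 1).
Evaluating at (u, v) = (-1, -3/2):
  L = 6*sqrt(73)/73, M = 0, N = 4*sqrt(73)/73.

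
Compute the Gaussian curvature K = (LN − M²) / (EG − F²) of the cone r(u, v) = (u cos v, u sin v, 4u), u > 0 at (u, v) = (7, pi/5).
K = 0

Coefficients of the first fundamental form: E = 17, F = 0, G = u^2.
Coefficients of the second fundamental form: L = 0, M = 0, N = 4*sqrt(17)*u^2/(17*Abs(u)).
Assemble K = (LN − M²)/(EG − F²) = 0. At (u, v) = (7, pi/5): K = 0.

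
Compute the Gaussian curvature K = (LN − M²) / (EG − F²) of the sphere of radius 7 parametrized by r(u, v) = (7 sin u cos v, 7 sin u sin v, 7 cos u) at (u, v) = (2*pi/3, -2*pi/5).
K = 1/49

Coefficients of the first fundamental form: E = 49, F = 0, G = 49*sin(u)^2.
Coefficients of the second fundamental form: L = -7*sin(u)/Abs(sin(u)), M = 0, N = -7*sin(u)^3/Abs(sin(u)).
Assemble K = (LN − M²)/(EG − F²) = 1/49. At (u, v) = (2*pi/3, -2*pi/5): K = 1/49.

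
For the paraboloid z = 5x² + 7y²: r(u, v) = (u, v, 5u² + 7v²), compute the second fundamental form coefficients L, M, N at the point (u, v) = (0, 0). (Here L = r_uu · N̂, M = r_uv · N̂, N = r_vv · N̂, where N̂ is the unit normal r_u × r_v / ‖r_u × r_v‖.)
L = 10;  M = 0;  N = 14

Compute the unit normal N̂(u, v) = (-10*u/sqrt(100*u^2 + 196*v^2 + 1), -14*v/sqrt(100*u^2 + 196*v^2 + 1), 1/sqrt(100*u^2 + 196*v^2 + 1)), and the second partials r_uu, r_uv, r_vv. Take dot products:
  L(u, v) = r_uu · N̂ = 10/sqrt(100*u^2 + 196*v^2 + 1),
  M(u, v) = r_uv · N̂ = 0,
  N(u, v) = r_vv · N̂ = 14/sqrt(100*u^2 + 196*v^2 + 1).
Evaluating at (u, v) = (0, 0):
  L = 10, M = 0, N = 14.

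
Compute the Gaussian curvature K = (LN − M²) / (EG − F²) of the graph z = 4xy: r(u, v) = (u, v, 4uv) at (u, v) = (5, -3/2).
K = -16/190969

Coefficients of the first fundamental form: E = 16*v^2 + 1, F = 16*u*v, G = 16*u^2 + 1.
Coefficients of the second fundamental form: L = 0, M = 4/sqrt(16*u^2 + 16*v^2 + 1), N = 0.
Assemble K = (LN − M²)/(EG − F²) = -16/(256*u^4 + 512*u^2*v^2 + 32*u^2 + 256*v^4 + 32*v^2 + 1). At (u, v) = (5, -3/2): K = -16/190969.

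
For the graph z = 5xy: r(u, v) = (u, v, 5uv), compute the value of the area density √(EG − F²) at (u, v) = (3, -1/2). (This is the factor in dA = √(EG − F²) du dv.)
√(EG − F²)|_{(3, -1/2)} = sqrt(929)/2

E = 25*v^2 + 1, F = 25*u*v, G = 25*u^2 + 1, so EG − F² = 25*u^2 + 25*v^2 + 1. Taking the positive square root: √(EG − F²) = sqrt(25*u^2 + 25*v^2 + 1). At (u, v) = (3, -1/2): sqrt(929)/2.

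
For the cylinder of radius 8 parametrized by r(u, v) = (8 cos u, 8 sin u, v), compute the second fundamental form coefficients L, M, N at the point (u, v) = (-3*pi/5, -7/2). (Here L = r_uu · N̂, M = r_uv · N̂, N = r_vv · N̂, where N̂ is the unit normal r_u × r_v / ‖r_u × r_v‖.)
L = -8;  M = 0;  N = 0

Compute the unit normal N̂(u, v) = (cos(u), sin(u), 0), and the second partials r_uu, r_uv, r_vv. Take dot products:
  L(u, v) = r_uu · N̂ = -8,
  M(u, v) = r_uv · N̂ = 0,
  N(u, v) = r_vv · N̂ = 0.
Evaluating at (u, v) = (-3*pi/5, -7/2):
  L = -8, M = 0, N = 0.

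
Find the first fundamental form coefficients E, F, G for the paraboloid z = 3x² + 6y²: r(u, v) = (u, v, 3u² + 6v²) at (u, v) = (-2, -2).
E = 145;  F = 288;  G = 577

Partials: r_u = (1, 0, 6*u), r_v = (0, 1, 12*v). As functions of (u, v):
  E = r_u · r_u = 36*u^2 + 1,
  F = r_u · r_v = 72*u*v,
  G = r_v · r_v = 144*v^2 + 1.
Evaluating at (u, v) = (-2, -2): E = 145, F = 288, G = 577.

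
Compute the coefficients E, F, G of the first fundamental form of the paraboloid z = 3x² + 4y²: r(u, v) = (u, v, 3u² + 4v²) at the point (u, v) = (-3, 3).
E = 325;  F = -432;  G = 577

Partials: r_u = (1, 0, 6*u), r_v = (0, 1, 8*v). As functions of (u, v):
  E = r_u · r_u = 36*u^2 + 1,
  F = r_u · r_v = 48*u*v,
  G = r_v · r_v = 64*v^2 + 1.
Evaluating at (u, v) = (-3, 3): E = 325, F = -432, G = 577.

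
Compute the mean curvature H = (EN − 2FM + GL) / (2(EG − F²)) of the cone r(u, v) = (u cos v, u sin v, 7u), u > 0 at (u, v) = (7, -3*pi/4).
H = sqrt(2)/20

With E = 50, F = 0, G = u^2, L = 0, M = 0, N = 7*sqrt(2)*u^2/(10*Abs(u)), assemble
  H = (EN − 2FM + GL) / (2(EG − F²)) = 7*sqrt(2)/(20*Abs(u)).
At (u, v) = (7, -3*pi/4): H = sqrt(2)/20.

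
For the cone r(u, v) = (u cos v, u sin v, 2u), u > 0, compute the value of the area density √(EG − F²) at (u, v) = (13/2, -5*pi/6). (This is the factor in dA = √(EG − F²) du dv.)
√(EG − F²)|_{(13/2, -5*pi/6)} = 13*sqrt(5)/2

E = 5, F = 0, G = u^2, so EG − F² = 5*u^2. Taking the positive square root: √(EG − F²) = sqrt(5)*Abs(u). At (u, v) = (13/2, -5*pi/6): 13*sqrt(5)/2.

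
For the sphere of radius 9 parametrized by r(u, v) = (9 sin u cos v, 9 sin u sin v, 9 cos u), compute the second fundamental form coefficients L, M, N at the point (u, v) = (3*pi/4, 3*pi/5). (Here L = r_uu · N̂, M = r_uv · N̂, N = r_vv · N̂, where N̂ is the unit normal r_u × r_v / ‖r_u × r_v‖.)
L = -9;  M = 0;  N = -9/2

Compute the unit normal N̂(u, v) = (sin(u)^2*cos(v)/Abs(sin(u)), sin(u)^2*sin(v)/Abs(sin(u)), sin(2*u)/(2*Abs(sin(u)))), and the second partials r_uu, r_uv, r_vv. Take dot products:
  L(u, v) = r_uu · N̂ = -9*sin(u)/Abs(sin(u)),
  M(u, v) = r_uv · N̂ = 0,
  N(u, v) = r_vv · N̂ = -9*sin(u)^3/Abs(sin(u)).
Evaluating at (u, v) = (3*pi/4, 3*pi/5):
  L = -9, M = 0, N = -9/2.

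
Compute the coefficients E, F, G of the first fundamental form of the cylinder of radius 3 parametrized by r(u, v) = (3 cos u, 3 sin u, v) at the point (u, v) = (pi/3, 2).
E = 9;  F = 0;  G = 1

Partials: r_u = (-3*sin(u), 3*cos(u), 0), r_v = (0, 0, 1). As functions of (u, v):
  E = r_u · r_u = 9,
  F = r_u · r_v = 0,
  G = r_v · r_v = 1.
Evaluating at (u, v) = (pi/3, 2): E = 9, F = 0, G = 1.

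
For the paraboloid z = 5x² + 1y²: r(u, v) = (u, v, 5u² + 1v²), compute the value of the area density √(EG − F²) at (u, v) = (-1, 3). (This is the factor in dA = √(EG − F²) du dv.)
√(EG − F²)|_{(-1, 3)} = sqrt(137)

E = 100*u^2 + 1, F = 20*u*v, G = 4*v^2 + 1, so EG − F² = 100*u^2 + 4*v^2 + 1. Taking the positive square root: √(EG − F²) = sqrt(100*u^2 + 4*v^2 + 1). At (u, v) = (-1, 3): sqrt(137).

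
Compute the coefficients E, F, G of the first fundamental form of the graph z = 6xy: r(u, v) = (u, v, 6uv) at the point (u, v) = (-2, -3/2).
E = 82;  F = 108;  G = 145

Partials: r_u = (1, 0, 6*v), r_v = (0, 1, 6*u). As functions of (u, v):
  E = r_u · r_u = 36*v^2 + 1,
  F = r_u · r_v = 36*u*v,
  G = r_v · r_v = 36*u^2 + 1.
Evaluating at (u, v) = (-2, -3/2): E = 82, F = 108, G = 145.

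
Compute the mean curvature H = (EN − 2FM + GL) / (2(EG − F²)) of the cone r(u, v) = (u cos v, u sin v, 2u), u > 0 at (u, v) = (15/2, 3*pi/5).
H = 2*sqrt(5)/75

With E = 5, F = 0, G = u^2, L = 0, M = 0, N = 2*sqrt(5)*u^2/(5*Abs(u)), assemble
  H = (EN − 2FM + GL) / (2(EG − F²)) = sqrt(5)/(5*Abs(u)).
At (u, v) = (15/2, 3*pi/5): H = 2*sqrt(5)/75.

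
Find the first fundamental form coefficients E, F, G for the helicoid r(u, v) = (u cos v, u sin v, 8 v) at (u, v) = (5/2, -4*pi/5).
E = 1;  F = 0;  G = 281/4

Partials: r_u = (cos(v), sin(v), 0), r_v = (-u*sin(v), u*cos(v), 8). As functions of (u, v):
  E = r_u · r_u = 1,
  F = r_u · r_v = 0,
  G = r_v · r_v = u^2 + 64.
Evaluating at (u, v) = (5/2, -4*pi/5): E = 1, F = 0, G = 281/4.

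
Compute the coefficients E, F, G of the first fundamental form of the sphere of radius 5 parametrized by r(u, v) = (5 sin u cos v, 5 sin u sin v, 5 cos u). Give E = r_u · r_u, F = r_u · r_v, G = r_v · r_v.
E = 25;  F = 0;  G = 25*sin(u)^2

Compute partials: r_u = (5*cos(u)*cos(v), 5*sin(v)*cos(u), -5*sin(u)), r_v = (-5*sin(u)*sin(v), 5*sin(u)*cos(v), 0). Then
  E = r_u · r_u = 25,
  F = r_u · r_v = 0,
  G = r_v · r_v = 25*sin(u)^2.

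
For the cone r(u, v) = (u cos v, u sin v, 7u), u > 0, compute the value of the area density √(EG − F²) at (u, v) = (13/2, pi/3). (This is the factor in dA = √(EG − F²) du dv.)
√(EG − F²)|_{(13/2, pi/3)} = 65*sqrt(2)/2

E = 50, F = 0, G = u^2, so EG − F² = 50*u^2. Taking the positive square root: √(EG − F²) = 5*sqrt(2)*Abs(u). At (u, v) = (13/2, pi/3): 65*sqrt(2)/2.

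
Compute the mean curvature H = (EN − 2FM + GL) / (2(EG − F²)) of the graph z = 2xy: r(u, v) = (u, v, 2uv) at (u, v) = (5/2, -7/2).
H = 14*sqrt(3)/225

With E = 4*v^2 + 1, F = 4*u*v, G = 4*u^2 + 1, L = 0, M = 2/sqrt(4*u^2 + 4*v^2 + 1), N = 0, assemble
  H = (EN − 2FM + GL) / (2(EG − F²)) = -8*u*v/(4*u^2 + 4*v^2 + 1)^(3/2).
At (u, v) = (5/2, -7/2): H = 14*sqrt(3)/225.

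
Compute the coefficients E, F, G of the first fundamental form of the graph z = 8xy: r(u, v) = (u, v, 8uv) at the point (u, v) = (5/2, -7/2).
E = 785;  F = -560;  G = 401

Partials: r_u = (1, 0, 8*v), r_v = (0, 1, 8*u). As functions of (u, v):
  E = r_u · r_u = 64*v^2 + 1,
  F = r_u · r_v = 64*u*v,
  G = r_v · r_v = 64*u^2 + 1.
Evaluating at (u, v) = (5/2, -7/2): E = 785, F = -560, G = 401.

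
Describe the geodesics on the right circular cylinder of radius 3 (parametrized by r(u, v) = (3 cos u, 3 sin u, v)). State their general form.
The cylinder is flat (K = 0) and locally isometric to the plane via the development (u, v) ↦ (3 u, v). Geodesics are the pre-images of straight lines: circles (v constant), vertical lines (u constant), and helices (v = c · u + d) for constants c, d.

A right cylinder has E = 3², F = 0, G = 1, so EG − F² = 3², and L = −3, M = N = 0, giving K = (LN − M²)/(EG − F²) = 0 everywhere. A flat surface is locally isometric to the Euclidean plane via the map (u, v) ↦ (3 u, v). Straight lines in the (x̃, ỹ) plane pull back to: (a) horizontal circles (v = const), (b) vertical generators (u = const), and (c) helices (3 u tan θ = v, i.e. v = c · u + d).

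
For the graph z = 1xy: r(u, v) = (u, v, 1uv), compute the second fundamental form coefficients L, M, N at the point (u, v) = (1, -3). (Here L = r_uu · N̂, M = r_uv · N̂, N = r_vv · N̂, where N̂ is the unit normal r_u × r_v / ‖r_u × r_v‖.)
L = 0;  M = sqrt(11)/11;  N = 0

Compute the unit normal N̂(u, v) = (-v/sqrt(u^2 + v^2 + 1), -u/sqrt(u^2 + v^2 + 1), 1/sqrt(u^2 + v^2 + 1)), and the second partials r_uu, r_uv, r_vv. Take dot products:
  L(u, v) = r_uu · N̂ = 0,
  M(u, v) = r_uv · N̂ = 1/sqrt(u^2 + v^2 + 1),
  N(u, v) = r_vv · N̂ = 0.
Evaluating at (u, v) = (1, -3):
  L = 0, M = sqrt(11)/11, N = 0.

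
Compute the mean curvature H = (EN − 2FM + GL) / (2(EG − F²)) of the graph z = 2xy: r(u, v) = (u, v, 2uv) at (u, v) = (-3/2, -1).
H = -3*sqrt(14)/49

With E = 4*v^2 + 1, F = 4*u*v, G = 4*u^2 + 1, L = 0, M = 2/sqrt(4*u^2 + 4*v^2 + 1), N = 0, assemble
  H = (EN − 2FM + GL) / (2(EG − F²)) = -8*u*v/(4*u^2 + 4*v^2 + 1)^(3/2).
At (u, v) = (-3/2, -1): H = -3*sqrt(14)/49.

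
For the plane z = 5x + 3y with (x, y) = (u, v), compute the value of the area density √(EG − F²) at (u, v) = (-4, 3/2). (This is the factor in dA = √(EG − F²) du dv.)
√(EG − F²)|_{(-4, 3/2)} = sqrt(35)

E = 26, F = 15, G = 10, so EG − F² = 35. Taking the positive square root: √(EG − F²) = sqrt(35). At (u, v) = (-4, 3/2): sqrt(35).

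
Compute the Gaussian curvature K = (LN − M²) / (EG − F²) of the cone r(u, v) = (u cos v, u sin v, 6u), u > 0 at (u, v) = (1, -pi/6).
K = 0

Coefficients of the first fundamental form: E = 37, F = 0, G = u^2.
Coefficients of the second fundamental form: L = 0, M = 0, N = 6*sqrt(37)*u^2/(37*Abs(u)).
Assemble K = (LN − M²)/(EG − F²) = 0. At (u, v) = (1, -pi/6): K = 0.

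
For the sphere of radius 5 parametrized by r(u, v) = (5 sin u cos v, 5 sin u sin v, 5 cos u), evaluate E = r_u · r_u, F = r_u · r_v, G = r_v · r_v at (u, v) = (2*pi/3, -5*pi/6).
E = 25;  F = 0;  G = 75/4

Partials: r_u = (5*cos(u)*cos(v), 5*sin(v)*cos(u), -5*sin(u)), r_v = (-5*sin(u)*sin(v), 5*sin(u)*cos(v), 0). As functions of (u, v):
  E = r_u · r_u = 25,
  F = r_u · r_v = 0,
  G = r_v · r_v = 25*sin(u)^2.
Evaluating at (u, v) = (2*pi/3, -5*pi/6): E = 25, F = 0, G = 75/4.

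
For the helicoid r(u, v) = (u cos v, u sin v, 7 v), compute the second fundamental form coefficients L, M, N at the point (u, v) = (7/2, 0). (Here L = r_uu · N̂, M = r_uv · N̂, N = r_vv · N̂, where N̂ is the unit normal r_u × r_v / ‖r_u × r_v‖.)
L = 0;  M = -2*sqrt(5)/5;  N = 0

Compute the unit normal N̂(u, v) = (7*sin(v)/sqrt(u^2 + 49), -7*cos(v)/sqrt(u^2 + 49), u/sqrt(u^2 + 49)), and the second partials r_uu, r_uv, r_vv. Take dot products:
  L(u, v) = r_uu · N̂ = 0,
  M(u, v) = r_uv · N̂ = -7/sqrt(u^2 + 49),
  N(u, v) = r_vv · N̂ = 0.
Evaluating at (u, v) = (7/2, 0):
  L = 0, M = -2*sqrt(5)/5, N = 0.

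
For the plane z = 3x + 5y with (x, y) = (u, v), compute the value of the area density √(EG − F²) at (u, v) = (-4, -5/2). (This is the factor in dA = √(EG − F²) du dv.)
√(EG − F²)|_{(-4, -5/2)} = sqrt(35)

E = 10, F = 15, G = 26, so EG − F² = 35. Taking the positive square root: √(EG − F²) = sqrt(35). At (u, v) = (-4, -5/2): sqrt(35).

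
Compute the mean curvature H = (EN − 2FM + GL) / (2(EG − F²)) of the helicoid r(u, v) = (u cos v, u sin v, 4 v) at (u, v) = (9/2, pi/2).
H = 0

With E = 1, F = 0, G = u^2 + 16, L = 0, M = -4/sqrt(u^2 + 16), N = 0, assemble
  H = (EN − 2FM + GL) / (2(EG − F²)) = 0.
At (u, v) = (9/2, pi/2): H = 0.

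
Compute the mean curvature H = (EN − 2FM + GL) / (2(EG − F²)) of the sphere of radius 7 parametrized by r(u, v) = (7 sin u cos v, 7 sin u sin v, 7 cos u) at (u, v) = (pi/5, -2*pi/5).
H = -1/7

With E = 49, F = 0, G = 49*sin(u)^2, L = -7*sin(u)/Abs(sin(u)), M = 0, N = -7*sin(u)^3/Abs(sin(u)), assemble
  H = (EN − 2FM + GL) / (2(EG − F²)) = -sin(u)/(7*Abs(sin(u))).
At (u, v) = (pi/5, -2*pi/5): H = -1/7.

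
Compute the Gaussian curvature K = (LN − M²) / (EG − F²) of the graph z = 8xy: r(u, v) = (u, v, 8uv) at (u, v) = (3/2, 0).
K = -64/21025

Coefficients of the first fundamental form: E = 64*v^2 + 1, F = 64*u*v, G = 64*u^2 + 1.
Coefficients of the second fundamental form: L = 0, M = 8/sqrt(64*u^2 + 64*v^2 + 1), N = 0.
Assemble K = (LN − M²)/(EG − F²) = -64/(4096*u^4 + 8192*u^2*v^2 + 128*u^2 + 4096*v^4 + 128*v^2 + 1). At (u, v) = (3/2, 0): K = -64/21025.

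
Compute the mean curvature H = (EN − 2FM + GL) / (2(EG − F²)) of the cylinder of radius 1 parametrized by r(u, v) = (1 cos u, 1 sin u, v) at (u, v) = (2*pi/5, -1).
H = -1/2

With E = 1, F = 0, G = 1, L = -1, M = 0, N = 0, assemble
  H = (EN − 2FM + GL) / (2(EG − F²)) = -1/2.
At (u, v) = (2*pi/5, -1): H = -1/2.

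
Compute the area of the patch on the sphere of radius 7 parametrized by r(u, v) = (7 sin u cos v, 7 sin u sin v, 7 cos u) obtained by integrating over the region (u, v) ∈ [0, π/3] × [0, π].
Area = 49*pi/2

Area = ∫∫ √(EG − F²) du dv with √(EG − F²) = 49*Abs(sin(u)). Integrating over [0, π/3] × [0, π] gives 49*pi/2.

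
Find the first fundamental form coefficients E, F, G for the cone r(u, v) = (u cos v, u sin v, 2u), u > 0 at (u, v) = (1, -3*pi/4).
E = 5;  F = 0;  G = 1

Partials: r_u = (cos(v), sin(v), 2), r_v = (-u*sin(v), u*cos(v), 0). As functions of (u, v):
  E = r_u · r_u = 5,
  F = r_u · r_v = 0,
  G = r_v · r_v = u^2.
Evaluating at (u, v) = (1, -3*pi/4): E = 5, F = 0, G = 1.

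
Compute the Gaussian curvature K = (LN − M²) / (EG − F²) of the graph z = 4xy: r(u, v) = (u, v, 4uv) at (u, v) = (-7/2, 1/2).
K = -16/40401

Coefficients of the first fundamental form: E = 16*v^2 + 1, F = 16*u*v, G = 16*u^2 + 1.
Coefficients of the second fundamental form: L = 0, M = 4/sqrt(16*u^2 + 16*v^2 + 1), N = 0.
Assemble K = (LN − M²)/(EG − F²) = -16/(256*u^4 + 512*u^2*v^2 + 32*u^2 + 256*v^4 + 32*v^2 + 1). At (u, v) = (-7/2, 1/2): K = -16/40401.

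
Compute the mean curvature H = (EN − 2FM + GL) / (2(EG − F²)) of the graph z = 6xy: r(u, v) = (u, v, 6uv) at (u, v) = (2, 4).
H = -1728*sqrt(721)/519841

With E = 36*v^2 + 1, F = 36*u*v, G = 36*u^2 + 1, L = 0, M = 6/sqrt(36*u^2 + 36*v^2 + 1), N = 0, assemble
  H = (EN − 2FM + GL) / (2(EG − F²)) = -216*u*v/(36*u^2 + 36*v^2 + 1)^(3/2).
At (u, v) = (2, 4): H = -1728*sqrt(721)/519841.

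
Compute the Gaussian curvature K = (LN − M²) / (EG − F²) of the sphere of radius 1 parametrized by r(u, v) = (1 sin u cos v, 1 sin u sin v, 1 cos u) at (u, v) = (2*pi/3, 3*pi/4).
K = 1

Coefficients of the first fundamental form: E = 1, F = 0, G = sin(u)^2.
Coefficients of the second fundamental form: L = -sin(u)/Abs(sin(u)), M = 0, N = -sin(u)^3/Abs(sin(u)).
Assemble K = (LN − M²)/(EG − F²) = 1. At (u, v) = (2*pi/3, 3*pi/4): K = 1.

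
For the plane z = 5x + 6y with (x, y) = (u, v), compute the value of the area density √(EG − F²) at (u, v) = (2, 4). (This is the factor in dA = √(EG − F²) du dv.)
√(EG − F²)|_{(2, 4)} = sqrt(62)

E = 26, F = 30, G = 37, so EG − F² = 62. Taking the positive square root: √(EG − F²) = sqrt(62). At (u, v) = (2, 4): sqrt(62).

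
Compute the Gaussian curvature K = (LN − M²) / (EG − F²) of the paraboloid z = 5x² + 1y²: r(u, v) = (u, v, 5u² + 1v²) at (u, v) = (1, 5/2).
K = 5/3969

Coefficients of the first fundamental form: E = 100*u^2 + 1, F = 20*u*v, G = 4*v^2 + 1.
Coefficients of the second fundamental form: L = 10/sqrt(100*u^2 + 4*v^2 + 1), M = 0, N = 2/sqrt(100*u^2 + 4*v^2 + 1).
Assemble K = (LN − M²)/(EG − F²) = 20/(10000*u^4 + 800*u^2*v^2 + 200*u^2 + 16*v^4 + 8*v^2 + 1). At (u, v) = (1, 5/2): K = 5/3969.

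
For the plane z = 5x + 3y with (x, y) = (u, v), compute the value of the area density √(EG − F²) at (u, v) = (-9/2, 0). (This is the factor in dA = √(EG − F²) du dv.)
√(EG − F²)|_{(-9/2, 0)} = sqrt(35)

E = 26, F = 15, G = 10, so EG − F² = 35. Taking the positive square root: √(EG − F²) = sqrt(35). At (u, v) = (-9/2, 0): sqrt(35).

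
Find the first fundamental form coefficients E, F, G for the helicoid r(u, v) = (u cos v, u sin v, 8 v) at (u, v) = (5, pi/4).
E = 1;  F = 0;  G = 89

Partials: r_u = (cos(v), sin(v), 0), r_v = (-u*sin(v), u*cos(v), 8). As functions of (u, v):
  E = r_u · r_u = 1,
  F = r_u · r_v = 0,
  G = r_v · r_v = u^2 + 64.
Evaluating at (u, v) = (5, pi/4): E = 1, F = 0, G = 89.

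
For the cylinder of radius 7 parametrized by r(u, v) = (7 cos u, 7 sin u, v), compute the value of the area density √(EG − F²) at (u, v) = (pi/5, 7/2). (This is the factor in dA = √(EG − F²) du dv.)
√(EG − F²)|_{(pi/5, 7/2)} = 7

E = 49, F = 0, G = 1, so EG − F² = 49. Taking the positive square root: √(EG − F²) = 7. At (u, v) = (pi/5, 7/2): 7.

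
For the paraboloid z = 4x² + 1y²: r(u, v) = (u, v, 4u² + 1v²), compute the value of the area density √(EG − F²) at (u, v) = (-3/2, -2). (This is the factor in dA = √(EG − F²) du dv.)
√(EG − F²)|_{(-3/2, -2)} = sqrt(161)

E = 64*u^2 + 1, F = 16*u*v, G = 4*v^2 + 1, so EG − F² = 64*u^2 + 4*v^2 + 1. Taking the positive square root: √(EG − F²) = sqrt(64*u^2 + 4*v^2 + 1). At (u, v) = (-3/2, -2): sqrt(161).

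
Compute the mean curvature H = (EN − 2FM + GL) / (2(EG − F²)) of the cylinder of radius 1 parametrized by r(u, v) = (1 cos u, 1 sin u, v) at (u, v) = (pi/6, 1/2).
H = -1/2

With E = 1, F = 0, G = 1, L = -1, M = 0, N = 0, assemble
  H = (EN − 2FM + GL) / (2(EG − F²)) = -1/2.
At (u, v) = (pi/6, 1/2): H = -1/2.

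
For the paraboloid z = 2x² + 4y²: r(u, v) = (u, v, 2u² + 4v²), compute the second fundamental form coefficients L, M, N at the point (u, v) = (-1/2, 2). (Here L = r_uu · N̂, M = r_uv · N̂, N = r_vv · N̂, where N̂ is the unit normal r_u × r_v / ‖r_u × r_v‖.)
L = 4*sqrt(29)/87;  M = 0;  N = 8*sqrt(29)/87

Compute the unit normal N̂(u, v) = (-4*u/sqrt(16*u^2 + 64*v^2 + 1), -8*v/sqrt(16*u^2 + 64*v^2 + 1), 1/sqrt(16*u^2 + 64*v^2 + 1)), and the second partials r_uu, r_uv, r_vv. Take dot products:
  L(u, v) = r_uu · N̂ = 4/sqrt(16*u^2 + 64*v^2 + 1),
  M(u, v) = r_uv · N̂ = 0,
  N(u, v) = r_vv · N̂ = 8/sqrt(16*u^2 + 64*v^2 + 1).
Evaluating at (u, v) = (-1/2, 2):
  L = 4*sqrt(29)/87, M = 0, N = 8*sqrt(29)/87.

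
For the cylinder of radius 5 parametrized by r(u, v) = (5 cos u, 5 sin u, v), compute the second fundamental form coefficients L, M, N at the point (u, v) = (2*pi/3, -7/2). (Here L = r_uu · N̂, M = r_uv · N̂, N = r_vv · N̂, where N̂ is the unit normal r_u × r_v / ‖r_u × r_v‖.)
L = -5;  M = 0;  N = 0

Compute the unit normal N̂(u, v) = (cos(u), sin(u), 0), and the second partials r_uu, r_uv, r_vv. Take dot products:
  L(u, v) = r_uu · N̂ = -5,
  M(u, v) = r_uv · N̂ = 0,
  N(u, v) = r_vv · N̂ = 0.
Evaluating at (u, v) = (2*pi/3, -7/2):
  L = -5, M = 0, N = 0.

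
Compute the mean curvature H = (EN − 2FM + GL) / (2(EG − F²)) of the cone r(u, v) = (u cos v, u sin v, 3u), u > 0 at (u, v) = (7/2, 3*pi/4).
H = 3*sqrt(10)/70

With E = 10, F = 0, G = u^2, L = 0, M = 0, N = 3*sqrt(10)*u^2/(10*Abs(u)), assemble
  H = (EN − 2FM + GL) / (2(EG − F²)) = 3*sqrt(10)/(20*Abs(u)).
At (u, v) = (7/2, 3*pi/4): H = 3*sqrt(10)/70.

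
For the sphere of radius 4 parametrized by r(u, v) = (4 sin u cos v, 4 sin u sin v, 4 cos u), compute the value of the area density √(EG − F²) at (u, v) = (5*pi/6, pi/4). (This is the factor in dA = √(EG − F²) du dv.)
√(EG − F²)|_{(5*pi/6, pi/4)} = 8

E = 16, F = 0, G = 16*sin(u)^2, so EG − F² = 256*sin(u)^2. Taking the positive square root: √(EG − F²) = 16*Abs(sin(u)). At (u, v) = (5*pi/6, pi/4): 8.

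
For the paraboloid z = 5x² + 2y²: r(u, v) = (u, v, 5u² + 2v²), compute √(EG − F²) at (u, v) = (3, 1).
√(EG − F²)|_{(3, 1)} = sqrt(917)

E = 100*u^2 + 1, F = 40*u*v, G = 16*v^2 + 1; EG − F² = 100*u^2 + 16*v^2 + 1; √(EG − F²) = sqrt(100*u^2 + 16*v^2 + 1). At the given point: sqrt(917).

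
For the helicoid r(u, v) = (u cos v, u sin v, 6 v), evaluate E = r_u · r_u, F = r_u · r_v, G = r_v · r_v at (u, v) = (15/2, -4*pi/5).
E = 1;  F = 0;  G = 369/4

Partials: r_u = (cos(v), sin(v), 0), r_v = (-u*sin(v), u*cos(v), 6). As functions of (u, v):
  E = r_u · r_u = 1,
  F = r_u · r_v = 0,
  G = r_v · r_v = u^2 + 36.
Evaluating at (u, v) = (15/2, -4*pi/5): E = 1, F = 0, G = 369/4.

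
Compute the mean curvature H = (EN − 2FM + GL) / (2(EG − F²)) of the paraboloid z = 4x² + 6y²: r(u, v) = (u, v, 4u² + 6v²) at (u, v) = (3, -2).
H = 5770*sqrt(1153)/1329409

With E = 64*u^2 + 1, F = 96*u*v, G = 144*v^2 + 1, L = 8/sqrt(64*u^2 + 144*v^2 + 1), M = 0, N = 12/sqrt(64*u^2 + 144*v^2 + 1), assemble
  H = (EN − 2FM + GL) / (2(EG − F²)) = 2*(192*u^2 + 288*v^2 + 5)/(64*u^2 + 144*v^2 + 1)^(3/2).
At (u, v) = (3, -2): H = 5770*sqrt(1153)/1329409.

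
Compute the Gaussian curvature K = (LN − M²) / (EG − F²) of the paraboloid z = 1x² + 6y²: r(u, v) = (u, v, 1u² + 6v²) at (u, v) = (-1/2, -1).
K = 6/5329

Coefficients of the first fundamental form: E = 4*u^2 + 1, F = 24*u*v, G = 144*v^2 + 1.
Coefficients of the second fundamental form: L = 2/sqrt(4*u^2 + 144*v^2 + 1), M = 0, N = 12/sqrt(4*u^2 + 144*v^2 + 1).
Assemble K = (LN − M²)/(EG − F²) = 24/(16*u^4 + 1152*u^2*v^2 + 8*u^2 + 20736*v^4 + 288*v^2 + 1). At (u, v) = (-1/2, -1): K = 6/5329.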